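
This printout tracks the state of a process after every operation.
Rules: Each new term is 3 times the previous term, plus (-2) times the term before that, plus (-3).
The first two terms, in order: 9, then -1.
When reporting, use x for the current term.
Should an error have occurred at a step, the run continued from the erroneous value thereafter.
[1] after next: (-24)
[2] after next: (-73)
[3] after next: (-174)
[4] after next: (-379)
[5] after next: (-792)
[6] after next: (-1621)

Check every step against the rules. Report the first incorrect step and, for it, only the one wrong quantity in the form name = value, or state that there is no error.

1. x = 3*(-1) + (-2)*(9) + (-3) = -24 (consistent with the printout)
2. x = 3*(-24) + (-2)*(-1) + (-3) = -73 (confirmed correct)
3. x = 3*(-73) + (-2)*(-24) + (-3) = -174 (in agreement)
4. x = 3*(-174) + (-2)*(-73) + (-3) = -379 (verified)
5. x = 3*(-379) + (-2)*(-174) + (-3) = -792 (checks out)
6. x = 3*(-792) + (-2)*(-379) + (-3) = -1621 (exactly as logged)
The whole run recomputes cleanly — no discrepancies.

no error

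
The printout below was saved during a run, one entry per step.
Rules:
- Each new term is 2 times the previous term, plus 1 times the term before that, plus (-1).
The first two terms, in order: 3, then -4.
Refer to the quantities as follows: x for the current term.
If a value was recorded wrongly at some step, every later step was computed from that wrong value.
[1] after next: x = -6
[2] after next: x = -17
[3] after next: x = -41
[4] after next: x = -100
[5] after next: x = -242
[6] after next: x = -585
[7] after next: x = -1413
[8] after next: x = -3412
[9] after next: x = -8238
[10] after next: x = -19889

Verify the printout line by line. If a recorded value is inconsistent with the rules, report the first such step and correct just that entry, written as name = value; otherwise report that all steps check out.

no error

Recomputing the run from the initial state:
step 1: x = -6
step 2: x = -17
step 3: x = -41
step 4: x = -100
step 5: x = -242
step 6: x = -585
step 7: x = -1413
step 8: x = -3412
step 9: x = -8238
step 10: x = -19889
This matches the printout at every step.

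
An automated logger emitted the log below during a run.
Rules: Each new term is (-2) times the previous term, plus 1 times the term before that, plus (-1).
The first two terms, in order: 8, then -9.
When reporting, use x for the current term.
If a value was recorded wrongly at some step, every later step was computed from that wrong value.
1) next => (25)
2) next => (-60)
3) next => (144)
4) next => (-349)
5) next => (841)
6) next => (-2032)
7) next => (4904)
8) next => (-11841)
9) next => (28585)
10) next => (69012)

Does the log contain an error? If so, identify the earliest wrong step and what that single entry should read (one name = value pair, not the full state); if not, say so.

1. x = -2*(-9) + (1)*(8) + (-1) = 25 (matches)
2. x = -2*(25) + (1)*(-9) + (-1) = -60 (checks out)
3. x = -2*(-60) + (1)*(25) + (-1) = 144 (exactly as logged)
4. x = -2*(144) + (1)*(-60) + (-1) = -349 (agrees with the log)
5. x = -2*(-349) + (1)*(144) + (-1) = 841 (agrees with the log)
6. x = -2*(841) + (1)*(-349) + (-1) = -2032 (consistent with the log)
7. x = -2*(-2032) + (1)*(841) + (-1) = 4904 (matches)
8. x = -2*(4904) + (1)*(-2032) + (-1) = -11841 (agrees with the log)
9. x = -2*(-11841) + (1)*(4904) + (-1) = 28585 (exactly as logged)
10. x = -2*(28585) + (1)*(-11841) + (-1) = -69012 (the recorded entry deviates here)
Conclusion: step 10 carries the first error; the entry should be x = -69012.

step 10, x = -69012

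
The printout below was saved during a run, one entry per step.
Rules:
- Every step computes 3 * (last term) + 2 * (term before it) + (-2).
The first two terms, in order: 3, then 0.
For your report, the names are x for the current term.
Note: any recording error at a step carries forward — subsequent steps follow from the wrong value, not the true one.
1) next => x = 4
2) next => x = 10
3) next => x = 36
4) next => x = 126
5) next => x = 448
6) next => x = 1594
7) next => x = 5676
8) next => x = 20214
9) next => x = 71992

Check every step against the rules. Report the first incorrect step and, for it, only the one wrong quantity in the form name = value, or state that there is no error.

no error

Recomputing the run from the initial state:
step 1: x = 4
step 2: x = 10
step 3: x = 36
step 4: x = 126
step 5: x = 448
step 6: x = 1594
step 7: x = 5676
step 8: x = 20214
step 9: x = 71992
This matches the printout at every step.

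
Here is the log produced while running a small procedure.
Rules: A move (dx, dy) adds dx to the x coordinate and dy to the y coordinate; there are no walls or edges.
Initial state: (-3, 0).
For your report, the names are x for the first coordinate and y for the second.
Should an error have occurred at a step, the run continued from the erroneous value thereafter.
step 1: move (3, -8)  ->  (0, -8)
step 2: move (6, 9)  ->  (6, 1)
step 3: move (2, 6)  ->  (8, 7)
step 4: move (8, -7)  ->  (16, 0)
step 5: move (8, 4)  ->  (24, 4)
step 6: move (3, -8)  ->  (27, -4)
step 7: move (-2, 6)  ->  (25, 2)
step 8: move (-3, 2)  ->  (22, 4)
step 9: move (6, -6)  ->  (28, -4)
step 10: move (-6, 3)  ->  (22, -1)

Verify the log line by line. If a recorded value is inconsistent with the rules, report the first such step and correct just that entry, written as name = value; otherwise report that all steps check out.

step 9, y = -2

Recomputing the run from the initial state:
step 1: x = 0, y = -8
step 2: x = 6, y = 1
step 3: x = 8, y = 7
step 4: x = 16, y = 0
step 5: x = 24, y = 4
step 6: x = 27, y = -4
step 7: x = 25, y = 2
step 8: x = 22, y = 4
step 9: x = 28, y = -2
step 10: x = 22, y = 1
The first disagreement with the log is at step 9, where the value should be y = -2.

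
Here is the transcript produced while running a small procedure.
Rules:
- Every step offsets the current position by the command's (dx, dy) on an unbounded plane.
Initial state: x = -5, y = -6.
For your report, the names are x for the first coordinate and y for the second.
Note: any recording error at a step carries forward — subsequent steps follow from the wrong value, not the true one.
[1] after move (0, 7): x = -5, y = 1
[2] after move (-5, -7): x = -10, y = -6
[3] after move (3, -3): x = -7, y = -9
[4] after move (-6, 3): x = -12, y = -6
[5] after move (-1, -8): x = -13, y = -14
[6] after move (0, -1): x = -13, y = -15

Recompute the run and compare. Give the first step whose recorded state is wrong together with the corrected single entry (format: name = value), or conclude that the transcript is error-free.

step 4, x = -13

step 1: x = -5 + (0) = -5, y = -6 + (7) = 1 -> exactly as logged
step 2: x = -5 + (-5) = -10, y = 1 + (-7) = -6 -> verified
step 3: x = -10 + (3) = -7, y = -6 + (-3) = -9 -> checks out
step 4: x = -7 + (-6) = -13, y = -9 + (3) = -6 -> the transcript has a different value
The earliest wrong entry is at step 4: it should read x = -13.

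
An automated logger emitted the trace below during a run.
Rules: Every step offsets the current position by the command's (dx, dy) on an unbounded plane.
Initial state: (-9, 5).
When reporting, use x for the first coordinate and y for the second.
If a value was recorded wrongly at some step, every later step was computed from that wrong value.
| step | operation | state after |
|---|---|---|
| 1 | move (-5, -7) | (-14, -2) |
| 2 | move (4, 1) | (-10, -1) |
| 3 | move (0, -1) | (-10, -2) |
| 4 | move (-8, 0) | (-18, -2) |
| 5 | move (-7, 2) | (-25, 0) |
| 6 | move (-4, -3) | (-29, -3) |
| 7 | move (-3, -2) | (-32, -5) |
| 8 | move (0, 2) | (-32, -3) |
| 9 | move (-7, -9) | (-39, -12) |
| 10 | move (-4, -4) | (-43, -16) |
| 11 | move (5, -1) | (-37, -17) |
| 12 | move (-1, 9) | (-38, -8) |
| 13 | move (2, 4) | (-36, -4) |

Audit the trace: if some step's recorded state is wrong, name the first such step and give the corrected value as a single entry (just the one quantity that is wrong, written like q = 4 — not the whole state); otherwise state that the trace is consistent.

step 11, x = -38

Recomputing the run from the initial state:
step 1: x = -14, y = -2
step 2: x = -10, y = -1
step 3: x = -10, y = -2
step 4: x = -18, y = -2
step 5: x = -25, y = 0
step 6: x = -29, y = -3
step 7: x = -32, y = -5
step 8: x = -32, y = -3
step 9: x = -39, y = -12
step 10: x = -43, y = -16
step 11: x = -38, y = -17
step 12: x = -39, y = -8
step 13: x = -37, y = -4
The first disagreement with the trace is at step 11, where the value should be x = -38.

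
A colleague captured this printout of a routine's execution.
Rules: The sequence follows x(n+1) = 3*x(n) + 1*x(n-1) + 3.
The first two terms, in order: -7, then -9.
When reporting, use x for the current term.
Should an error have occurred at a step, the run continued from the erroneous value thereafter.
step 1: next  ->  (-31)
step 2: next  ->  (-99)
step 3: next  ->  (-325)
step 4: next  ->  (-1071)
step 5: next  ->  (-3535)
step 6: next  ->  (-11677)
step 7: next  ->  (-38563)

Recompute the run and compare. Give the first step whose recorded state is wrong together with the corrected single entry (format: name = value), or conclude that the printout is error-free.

1. x = 3*(-9) + (1)*(-7) + (3) = -31 (agrees with the printout)
2. x = 3*(-31) + (1)*(-9) + (3) = -99 (no discrepancy)
3. x = 3*(-99) + (1)*(-31) + (3) = -325 (agrees with the printout)
4. x = 3*(-325) + (1)*(-99) + (3) = -1071 (exactly as logged)
5. x = 3*(-1071) + (1)*(-325) + (3) = -3535 (confirmed correct)
6. x = 3*(-3535) + (1)*(-1071) + (3) = -11673 (this is not what the printout shows)
The audit stops at step 6: the recorded entry is wrong and should be x = -11673.

step 6, x = -11673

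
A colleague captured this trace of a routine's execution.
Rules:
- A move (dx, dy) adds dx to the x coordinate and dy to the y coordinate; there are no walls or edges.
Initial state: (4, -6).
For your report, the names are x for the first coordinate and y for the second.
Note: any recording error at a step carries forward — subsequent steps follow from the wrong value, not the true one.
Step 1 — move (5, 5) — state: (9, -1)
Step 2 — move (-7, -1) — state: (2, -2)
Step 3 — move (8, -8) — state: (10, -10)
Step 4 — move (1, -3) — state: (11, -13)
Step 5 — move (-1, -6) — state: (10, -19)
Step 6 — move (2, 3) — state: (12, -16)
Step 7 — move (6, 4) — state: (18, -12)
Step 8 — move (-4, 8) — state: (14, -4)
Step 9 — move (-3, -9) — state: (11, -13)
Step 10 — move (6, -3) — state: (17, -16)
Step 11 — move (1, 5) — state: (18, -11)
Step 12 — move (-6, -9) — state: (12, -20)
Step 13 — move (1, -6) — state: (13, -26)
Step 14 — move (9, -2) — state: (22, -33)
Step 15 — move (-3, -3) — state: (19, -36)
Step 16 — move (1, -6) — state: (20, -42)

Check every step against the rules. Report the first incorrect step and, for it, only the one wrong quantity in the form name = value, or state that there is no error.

Recomputing the run from the initial state:
step 1: x = 9, y = -1
step 2: x = 2, y = -2
step 3: x = 10, y = -10
step 4: x = 11, y = -13
step 5: x = 10, y = -19
step 6: x = 12, y = -16
step 7: x = 18, y = -12
step 8: x = 14, y = -4
step 9: x = 11, y = -13
step 10: x = 17, y = -16
step 11: x = 18, y = -11
step 12: x = 12, y = -20
step 13: x = 13, y = -26
step 14: x = 22, y = -28
step 15: x = 19, y = -31
step 16: x = 20, y = -37
The first disagreement with the trace is at step 14, where the value should be y = -28.

step 14, y = -28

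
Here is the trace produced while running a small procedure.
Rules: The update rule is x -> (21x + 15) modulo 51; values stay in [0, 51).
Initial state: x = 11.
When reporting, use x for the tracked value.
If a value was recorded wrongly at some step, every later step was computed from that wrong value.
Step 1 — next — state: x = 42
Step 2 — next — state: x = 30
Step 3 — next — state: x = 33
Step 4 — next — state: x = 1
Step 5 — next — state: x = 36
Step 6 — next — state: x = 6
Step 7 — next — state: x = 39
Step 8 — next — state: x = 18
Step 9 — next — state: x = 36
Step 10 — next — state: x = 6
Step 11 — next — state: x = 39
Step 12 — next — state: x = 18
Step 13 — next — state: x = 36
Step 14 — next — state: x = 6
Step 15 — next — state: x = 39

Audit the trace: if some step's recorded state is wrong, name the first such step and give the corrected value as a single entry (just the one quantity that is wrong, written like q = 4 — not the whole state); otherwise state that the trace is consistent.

Step 1: x = (21*11 + 15) mod 51 = 42 — in agreement.
Step 2: x = (21*42 + 15) mod 51 = 30 — in agreement.
Step 3: x = (21*30 + 15) mod 51 = 33 — confirmed correct.
Step 4: x = (21*33 + 15) mod 51 = 45 — not what was recorded.
First deviation found at step 4; the corrected entry is x = 45.

step 4, x = 45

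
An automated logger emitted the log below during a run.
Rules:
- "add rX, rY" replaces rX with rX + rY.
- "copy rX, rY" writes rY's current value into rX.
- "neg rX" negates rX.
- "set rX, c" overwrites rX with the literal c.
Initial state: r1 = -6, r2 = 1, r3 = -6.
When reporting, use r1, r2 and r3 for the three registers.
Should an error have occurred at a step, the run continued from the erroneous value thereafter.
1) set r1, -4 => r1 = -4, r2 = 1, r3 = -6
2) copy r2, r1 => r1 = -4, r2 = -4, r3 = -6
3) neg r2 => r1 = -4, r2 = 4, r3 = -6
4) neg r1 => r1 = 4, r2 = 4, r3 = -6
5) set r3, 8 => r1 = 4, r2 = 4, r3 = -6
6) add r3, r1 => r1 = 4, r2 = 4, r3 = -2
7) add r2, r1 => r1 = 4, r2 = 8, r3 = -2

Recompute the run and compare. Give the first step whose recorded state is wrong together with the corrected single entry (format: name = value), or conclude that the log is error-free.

Recomputing the run from the initial state:
step 1: r1 = -4, r2 = 1, r3 = -6
step 2: r1 = -4, r2 = -4, r3 = -6
step 3: r1 = -4, r2 = 4, r3 = -6
step 4: r1 = 4, r2 = 4, r3 = -6
step 5: r1 = 4, r2 = 4, r3 = 8
step 6: r1 = 4, r2 = 4, r3 = 12
step 7: r1 = 4, r2 = 8, r3 = 12
The first disagreement with the log is at step 5, where the value should be r3 = 8.

step 5, r3 = 8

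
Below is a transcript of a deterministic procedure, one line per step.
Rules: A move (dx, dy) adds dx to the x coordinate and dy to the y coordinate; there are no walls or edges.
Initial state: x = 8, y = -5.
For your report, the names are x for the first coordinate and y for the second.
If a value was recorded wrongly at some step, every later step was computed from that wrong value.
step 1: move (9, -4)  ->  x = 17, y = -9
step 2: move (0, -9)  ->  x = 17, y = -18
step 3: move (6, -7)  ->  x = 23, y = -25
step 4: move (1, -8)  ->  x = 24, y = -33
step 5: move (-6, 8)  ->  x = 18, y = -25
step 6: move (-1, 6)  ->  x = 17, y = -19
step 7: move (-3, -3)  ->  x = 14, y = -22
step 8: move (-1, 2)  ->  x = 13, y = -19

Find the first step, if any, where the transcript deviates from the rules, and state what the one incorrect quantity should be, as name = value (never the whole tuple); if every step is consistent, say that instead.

step 8, y = -20

Recomputing the run from the initial state:
step 1: x = 17, y = -9
step 2: x = 17, y = -18
step 3: x = 23, y = -25
step 4: x = 24, y = -33
step 5: x = 18, y = -25
step 6: x = 17, y = -19
step 7: x = 14, y = -22
step 8: x = 13, y = -20
The first disagreement with the transcript is at step 8, where the value should be y = -20.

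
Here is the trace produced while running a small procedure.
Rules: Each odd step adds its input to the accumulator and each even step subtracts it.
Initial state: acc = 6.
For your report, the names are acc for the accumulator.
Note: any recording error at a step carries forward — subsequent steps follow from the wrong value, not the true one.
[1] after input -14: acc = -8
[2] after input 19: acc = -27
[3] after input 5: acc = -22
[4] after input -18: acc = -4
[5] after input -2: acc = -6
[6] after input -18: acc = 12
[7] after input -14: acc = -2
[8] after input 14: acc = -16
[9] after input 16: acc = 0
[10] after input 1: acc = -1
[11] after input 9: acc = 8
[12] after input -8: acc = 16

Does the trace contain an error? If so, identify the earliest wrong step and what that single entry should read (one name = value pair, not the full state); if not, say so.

no error

Recomputing the run from the initial state:
step 1: acc = -8
step 2: acc = -27
step 3: acc = -22
step 4: acc = -4
step 5: acc = -6
step 6: acc = 12
step 7: acc = -2
step 8: acc = -16
step 9: acc = 0
step 10: acc = -1
step 11: acc = 8
step 12: acc = 16
This matches the trace at every step.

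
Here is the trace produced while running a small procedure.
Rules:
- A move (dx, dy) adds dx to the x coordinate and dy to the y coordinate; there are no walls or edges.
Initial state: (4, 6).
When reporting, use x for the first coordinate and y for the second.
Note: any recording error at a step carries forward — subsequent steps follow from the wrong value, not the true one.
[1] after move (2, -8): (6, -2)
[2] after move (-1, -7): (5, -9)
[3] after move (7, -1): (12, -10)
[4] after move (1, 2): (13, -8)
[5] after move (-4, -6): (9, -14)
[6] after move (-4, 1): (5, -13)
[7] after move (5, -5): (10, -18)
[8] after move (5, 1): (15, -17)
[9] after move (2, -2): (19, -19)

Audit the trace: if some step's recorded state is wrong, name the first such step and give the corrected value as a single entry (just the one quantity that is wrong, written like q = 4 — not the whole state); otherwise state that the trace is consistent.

Recomputing the run from the initial state:
step 1: x = 6, y = -2
step 2: x = 5, y = -9
step 3: x = 12, y = -10
step 4: x = 13, y = -8
step 5: x = 9, y = -14
step 6: x = 5, y = -13
step 7: x = 10, y = -18
step 8: x = 15, y = -17
step 9: x = 17, y = -19
The first disagreement with the trace is at step 9, where the value should be x = 17.

step 9, x = 17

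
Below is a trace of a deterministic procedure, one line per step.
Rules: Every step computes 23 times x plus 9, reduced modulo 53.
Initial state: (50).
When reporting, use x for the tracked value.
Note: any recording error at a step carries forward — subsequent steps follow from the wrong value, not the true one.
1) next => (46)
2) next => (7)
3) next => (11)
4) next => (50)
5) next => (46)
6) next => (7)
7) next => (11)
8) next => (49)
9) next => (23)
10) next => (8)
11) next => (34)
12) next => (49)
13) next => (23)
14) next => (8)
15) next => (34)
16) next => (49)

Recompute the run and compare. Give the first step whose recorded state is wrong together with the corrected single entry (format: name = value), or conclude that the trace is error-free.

1. x = (23*50 + 9) mod 53 = 46 (checks out)
2. x = (23*46 + 9) mod 53 = 7 (agrees with the trace)
3. x = (23*7 + 9) mod 53 = 11 (verified)
4. x = (23*11 + 9) mod 53 = 50 (confirmed correct)
5. x = (23*50 + 9) mod 53 = 46 (no discrepancy)
6. x = (23*46 + 9) mod 53 = 7 (no discrepancy)
7. x = (23*7 + 9) mod 53 = 11 (confirmed correct)
8. x = (23*11 + 9) mod 53 = 50 (the recorded entry deviates here)
Conclusion: step 8 carries the first error; the entry should be x = 50.

step 8, x = 50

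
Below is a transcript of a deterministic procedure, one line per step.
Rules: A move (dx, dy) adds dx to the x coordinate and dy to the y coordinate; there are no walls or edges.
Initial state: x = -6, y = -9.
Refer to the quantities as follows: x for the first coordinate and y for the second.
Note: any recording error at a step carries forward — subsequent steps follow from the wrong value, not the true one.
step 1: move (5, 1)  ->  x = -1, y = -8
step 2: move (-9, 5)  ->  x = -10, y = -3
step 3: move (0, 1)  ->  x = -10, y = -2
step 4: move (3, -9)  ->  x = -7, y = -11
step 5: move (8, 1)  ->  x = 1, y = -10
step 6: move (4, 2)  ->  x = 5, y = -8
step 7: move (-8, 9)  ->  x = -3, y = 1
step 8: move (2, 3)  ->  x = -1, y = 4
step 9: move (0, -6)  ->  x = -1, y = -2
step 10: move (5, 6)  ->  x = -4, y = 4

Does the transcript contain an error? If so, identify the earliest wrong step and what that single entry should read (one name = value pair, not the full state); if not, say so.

step 10, x = 4

1. x = -6 + (5) = -1, y = -9 + (1) = -8 (in agreement)
2. x = -1 + (-9) = -10, y = -8 + (5) = -3 (agrees with the transcript)
3. x = -10 + (0) = -10, y = -3 + (1) = -2 (same as recorded)
4. x = -10 + (3) = -7, y = -2 + (-9) = -11 (confirmed correct)
5. x = -7 + (8) = 1, y = -11 + (1) = -10 (no discrepancy)
6. x = 1 + (4) = 5, y = -10 + (2) = -8 (checks out)
7. x = 5 + (-8) = -3, y = -8 + (9) = 1 (matches)
8. x = -3 + (2) = -1, y = 1 + (3) = 4 (agrees with the transcript)
9. x = -1 + (0) = -1, y = 4 + (-6) = -2 (in agreement)
10. x = -1 + (5) = 4, y = -2 + (6) = 4 (the entry is off here)
That makes step 10 the first incorrect line — x = 4 is what it should show.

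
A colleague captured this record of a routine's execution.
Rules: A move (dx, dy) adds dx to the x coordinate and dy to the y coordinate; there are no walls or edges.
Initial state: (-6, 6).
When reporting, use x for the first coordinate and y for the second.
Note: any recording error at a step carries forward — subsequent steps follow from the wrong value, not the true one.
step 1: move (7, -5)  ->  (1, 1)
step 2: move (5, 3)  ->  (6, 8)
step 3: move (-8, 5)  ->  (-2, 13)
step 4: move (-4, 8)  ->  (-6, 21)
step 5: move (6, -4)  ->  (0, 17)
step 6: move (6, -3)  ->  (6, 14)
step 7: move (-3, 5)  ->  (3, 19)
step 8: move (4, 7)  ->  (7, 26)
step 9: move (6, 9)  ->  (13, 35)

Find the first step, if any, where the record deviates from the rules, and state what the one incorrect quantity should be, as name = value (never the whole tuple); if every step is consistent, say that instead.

step 1: x = -6 + (7) = 1, y = 6 + (-5) = 1 -> same as recorded
step 2: x = 1 + (5) = 6, y = 1 + (3) = 4 -> this is not what the record shows
First incorrect step: 2; the correct value is y = 4.

step 2, y = 4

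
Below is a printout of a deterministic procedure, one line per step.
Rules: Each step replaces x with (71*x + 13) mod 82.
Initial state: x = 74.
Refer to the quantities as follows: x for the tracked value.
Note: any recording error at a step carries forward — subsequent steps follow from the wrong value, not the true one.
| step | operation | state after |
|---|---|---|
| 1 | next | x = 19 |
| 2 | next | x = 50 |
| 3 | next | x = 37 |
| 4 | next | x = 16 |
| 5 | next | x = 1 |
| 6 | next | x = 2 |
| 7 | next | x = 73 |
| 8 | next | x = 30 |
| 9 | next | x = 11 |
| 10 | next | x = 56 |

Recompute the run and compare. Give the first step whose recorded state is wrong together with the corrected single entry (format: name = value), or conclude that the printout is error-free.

no error

step 1: x = (71*74 + 13) mod 82 = 19 -> no discrepancy
step 2: x = (71*19 + 13) mod 82 = 50 -> verified
step 3: x = (71*50 + 13) mod 82 = 37 -> matches
step 4: x = (71*37 + 13) mod 82 = 16 -> consistent with the printout
step 5: x = (71*16 + 13) mod 82 = 1 -> confirmed correct
step 6: x = (71*1 + 13) mod 82 = 2 -> verified
step 7: x = (71*2 + 13) mod 82 = 73 -> checks out
step 8: x = (71*73 + 13) mod 82 = 30 -> confirmed correct
step 9: x = (71*30 + 13) mod 82 = 11 -> confirmed correct
step 10: x = (71*11 + 13) mod 82 = 56 -> agrees with the printout
Each recorded entry agrees with the recomputation.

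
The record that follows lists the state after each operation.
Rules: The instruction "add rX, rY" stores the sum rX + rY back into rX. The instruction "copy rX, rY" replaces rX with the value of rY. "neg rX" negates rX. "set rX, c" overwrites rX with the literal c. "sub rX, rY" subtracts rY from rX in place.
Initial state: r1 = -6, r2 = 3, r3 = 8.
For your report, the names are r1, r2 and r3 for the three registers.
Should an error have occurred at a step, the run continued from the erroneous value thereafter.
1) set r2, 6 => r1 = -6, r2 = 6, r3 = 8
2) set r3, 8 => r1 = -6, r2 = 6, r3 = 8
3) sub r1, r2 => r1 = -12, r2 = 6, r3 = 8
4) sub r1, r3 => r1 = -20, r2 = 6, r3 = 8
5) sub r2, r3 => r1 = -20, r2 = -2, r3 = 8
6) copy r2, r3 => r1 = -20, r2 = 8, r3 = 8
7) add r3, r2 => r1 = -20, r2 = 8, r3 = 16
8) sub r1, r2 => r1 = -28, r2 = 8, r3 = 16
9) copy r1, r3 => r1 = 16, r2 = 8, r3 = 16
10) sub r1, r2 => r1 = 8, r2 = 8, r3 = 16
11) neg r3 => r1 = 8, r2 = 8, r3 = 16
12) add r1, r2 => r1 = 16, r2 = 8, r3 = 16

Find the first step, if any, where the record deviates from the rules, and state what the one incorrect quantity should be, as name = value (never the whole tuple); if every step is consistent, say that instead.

step 11, r3 = -16

step 1: r2 = 6 -> verified
step 2: r3 = 8 -> confirmed correct
step 3: r1 = -6 - 6 = -12 -> checks out
step 4: r1 = -12 - 8 = -20 -> in agreement
step 5: r2 = 6 - 8 = -2 -> verified
step 6: r2 = 8 -> exactly as logged
step 7: r3 = 8 + 8 = 16 -> no discrepancy
step 8: r1 = -20 - 8 = -28 -> agrees with the record
step 9: r1 = 16 -> agrees with the record
step 10: r1 = 16 - 8 = 8 -> confirmed correct
step 11: r3 = -(16) = -16 -> the recorded entry deviates here
The audit stops at step 11: the recorded entry is wrong and should be r3 = -16.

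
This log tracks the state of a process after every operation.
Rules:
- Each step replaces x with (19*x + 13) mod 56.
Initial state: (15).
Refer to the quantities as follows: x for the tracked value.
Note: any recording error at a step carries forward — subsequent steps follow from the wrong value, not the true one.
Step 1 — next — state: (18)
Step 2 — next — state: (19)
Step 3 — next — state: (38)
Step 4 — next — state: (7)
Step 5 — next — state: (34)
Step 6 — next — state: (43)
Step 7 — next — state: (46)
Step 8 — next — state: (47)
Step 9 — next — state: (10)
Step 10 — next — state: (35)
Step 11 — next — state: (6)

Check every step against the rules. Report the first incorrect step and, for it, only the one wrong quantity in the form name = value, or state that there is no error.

1. x = (19*15 + 13) mod 56 = 18 (checks out)
2. x = (19*18 + 13) mod 56 = 19 (in agreement)
3. x = (19*19 + 13) mod 56 = 38 (no discrepancy)
4. x = (19*38 + 13) mod 56 = 7 (agrees with the log)
5. x = (19*7 + 13) mod 56 = 34 (matches)
6. x = (19*34 + 13) mod 56 = 43 (checks out)
7. x = (19*43 + 13) mod 56 = 46 (matches)
8. x = (19*46 + 13) mod 56 = 47 (agrees with the log)
9. x = (19*47 + 13) mod 56 = 10 (checks out)
10. x = (19*10 + 13) mod 56 = 35 (checks out)
11. x = (19*35 + 13) mod 56 = 6 (confirmed correct)
Each recorded entry agrees with the recomputation.

no error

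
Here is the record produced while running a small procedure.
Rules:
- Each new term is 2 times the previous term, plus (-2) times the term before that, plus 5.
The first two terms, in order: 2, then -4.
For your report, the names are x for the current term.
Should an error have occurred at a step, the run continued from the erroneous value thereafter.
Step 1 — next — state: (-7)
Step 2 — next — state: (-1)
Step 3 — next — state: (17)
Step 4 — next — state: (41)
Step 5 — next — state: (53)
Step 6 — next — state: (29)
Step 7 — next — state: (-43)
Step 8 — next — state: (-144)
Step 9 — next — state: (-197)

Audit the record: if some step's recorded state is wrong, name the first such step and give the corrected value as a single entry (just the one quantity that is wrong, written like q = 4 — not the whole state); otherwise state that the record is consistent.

step 8, x = -139

Recomputing the run from the initial state:
step 1: x = -7
step 2: x = -1
step 3: x = 17
step 4: x = 41
step 5: x = 53
step 6: x = 29
step 7: x = -43
step 8: x = -139
step 9: x = -187
The first disagreement with the record is at step 8, where the value should be x = -139.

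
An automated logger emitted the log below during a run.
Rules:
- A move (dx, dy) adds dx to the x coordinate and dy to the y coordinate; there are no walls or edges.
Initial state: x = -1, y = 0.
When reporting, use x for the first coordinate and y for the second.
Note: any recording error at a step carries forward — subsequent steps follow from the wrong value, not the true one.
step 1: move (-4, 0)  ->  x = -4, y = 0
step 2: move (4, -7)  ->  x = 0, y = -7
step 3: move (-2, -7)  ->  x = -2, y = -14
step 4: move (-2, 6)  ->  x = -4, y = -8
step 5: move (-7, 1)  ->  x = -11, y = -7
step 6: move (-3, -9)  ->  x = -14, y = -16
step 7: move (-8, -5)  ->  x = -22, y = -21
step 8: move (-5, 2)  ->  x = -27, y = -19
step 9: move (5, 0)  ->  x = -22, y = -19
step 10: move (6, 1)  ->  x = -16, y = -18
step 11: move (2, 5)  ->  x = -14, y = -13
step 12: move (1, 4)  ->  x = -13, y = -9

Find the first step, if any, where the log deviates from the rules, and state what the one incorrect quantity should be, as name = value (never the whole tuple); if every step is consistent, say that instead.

Step 1: x = -1 + (-4) = -5, y = 0 + (0) = 0 — the log disagrees here.
First deviation found at step 1; the corrected entry is x = -5.

step 1, x = -5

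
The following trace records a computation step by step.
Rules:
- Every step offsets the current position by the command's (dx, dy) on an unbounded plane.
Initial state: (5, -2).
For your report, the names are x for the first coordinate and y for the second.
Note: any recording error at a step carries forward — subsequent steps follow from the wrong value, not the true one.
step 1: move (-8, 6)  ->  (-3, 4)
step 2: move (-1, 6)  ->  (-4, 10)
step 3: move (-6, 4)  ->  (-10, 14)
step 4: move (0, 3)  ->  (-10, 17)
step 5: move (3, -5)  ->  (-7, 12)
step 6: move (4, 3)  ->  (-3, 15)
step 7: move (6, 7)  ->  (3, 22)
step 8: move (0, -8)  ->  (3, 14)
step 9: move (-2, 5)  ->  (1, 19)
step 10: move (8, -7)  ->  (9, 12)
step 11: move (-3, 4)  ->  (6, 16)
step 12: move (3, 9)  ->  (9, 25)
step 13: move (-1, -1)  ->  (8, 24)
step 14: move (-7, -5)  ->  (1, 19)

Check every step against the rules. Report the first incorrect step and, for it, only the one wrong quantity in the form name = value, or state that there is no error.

no error

step 1: x = 5 + (-8) = -3, y = -2 + (6) = 4 -> confirmed correct
step 2: x = -3 + (-1) = -4, y = 4 + (6) = 10 -> checks out
step 3: x = -4 + (-6) = -10, y = 10 + (4) = 14 -> checks out
step 4: x = -10 + (0) = -10, y = 14 + (3) = 17 -> exactly as logged
step 5: x = -10 + (3) = -7, y = 17 + (-5) = 12 -> verified
step 6: x = -7 + (4) = -3, y = 12 + (3) = 15 -> same as recorded
step 7: x = -3 + (6) = 3, y = 15 + (7) = 22 -> no discrepancy
step 8: x = 3 + (0) = 3, y = 22 + (-8) = 14 -> consistent with the trace
step 9: x = 3 + (-2) = 1, y = 14 + (5) = 19 -> consistent with the trace
step 10: x = 1 + (8) = 9, y = 19 + (-7) = 12 -> verified
step 11: x = 9 + (-3) = 6, y = 12 + (4) = 16 -> same as recorded
step 12: x = 6 + (3) = 9, y = 16 + (9) = 25 -> agrees with the trace
step 13: x = 9 + (-1) = 8, y = 25 + (-1) = 24 -> in agreement
step 14: x = 8 + (-7) = 1, y = 24 + (-5) = 19 -> no discrepancy
Every step is consistent.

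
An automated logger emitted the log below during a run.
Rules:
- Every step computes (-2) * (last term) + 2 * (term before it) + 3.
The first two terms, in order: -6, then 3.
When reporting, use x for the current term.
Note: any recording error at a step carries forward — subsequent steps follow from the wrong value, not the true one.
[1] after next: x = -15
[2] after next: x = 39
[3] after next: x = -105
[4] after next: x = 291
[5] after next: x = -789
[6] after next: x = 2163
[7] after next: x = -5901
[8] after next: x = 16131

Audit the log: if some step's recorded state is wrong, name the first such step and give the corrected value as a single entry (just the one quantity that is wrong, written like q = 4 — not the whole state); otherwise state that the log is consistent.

1. x = -2*(3) + (2)*(-6) + (3) = -15 (verified)
2. x = -2*(-15) + (2)*(3) + (3) = 39 (checks out)
3. x = -2*(39) + (2)*(-15) + (3) = -105 (same as recorded)
4. x = -2*(-105) + (2)*(39) + (3) = 291 (no discrepancy)
5. x = -2*(291) + (2)*(-105) + (3) = -789 (agrees with the log)
6. x = -2*(-789) + (2)*(291) + (3) = 2163 (consistent with the log)
7. x = -2*(2163) + (2)*(-789) + (3) = -5901 (confirmed correct)
8. x = -2*(-5901) + (2)*(2163) + (3) = 16131 (same as recorded)
All entries verified; no error found.

no error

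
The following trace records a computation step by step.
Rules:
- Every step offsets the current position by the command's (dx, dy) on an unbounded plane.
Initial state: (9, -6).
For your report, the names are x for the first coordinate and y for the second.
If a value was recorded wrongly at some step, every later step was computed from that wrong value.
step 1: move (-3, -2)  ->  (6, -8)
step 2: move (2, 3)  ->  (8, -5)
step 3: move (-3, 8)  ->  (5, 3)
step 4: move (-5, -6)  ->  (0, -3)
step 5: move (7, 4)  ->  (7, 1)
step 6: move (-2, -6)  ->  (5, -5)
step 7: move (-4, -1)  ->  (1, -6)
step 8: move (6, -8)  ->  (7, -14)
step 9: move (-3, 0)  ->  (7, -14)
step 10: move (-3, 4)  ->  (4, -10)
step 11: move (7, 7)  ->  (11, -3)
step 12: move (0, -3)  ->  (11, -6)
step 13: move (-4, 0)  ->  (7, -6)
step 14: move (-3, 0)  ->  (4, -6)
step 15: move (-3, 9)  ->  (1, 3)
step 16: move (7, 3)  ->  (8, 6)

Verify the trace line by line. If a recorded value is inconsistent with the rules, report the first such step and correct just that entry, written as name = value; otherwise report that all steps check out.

step 9, x = 4

Recomputing the run from the initial state:
step 1: x = 6, y = -8
step 2: x = 8, y = -5
step 3: x = 5, y = 3
step 4: x = 0, y = -3
step 5: x = 7, y = 1
step 6: x = 5, y = -5
step 7: x = 1, y = -6
step 8: x = 7, y = -14
step 9: x = 4, y = -14
step 10: x = 1, y = -10
step 11: x = 8, y = -3
step 12: x = 8, y = -6
step 13: x = 4, y = -6
step 14: x = 1, y = -6
step 15: x = -2, y = 3
step 16: x = 5, y = 6
The first disagreement with the trace is at step 9, where the value should be x = 4.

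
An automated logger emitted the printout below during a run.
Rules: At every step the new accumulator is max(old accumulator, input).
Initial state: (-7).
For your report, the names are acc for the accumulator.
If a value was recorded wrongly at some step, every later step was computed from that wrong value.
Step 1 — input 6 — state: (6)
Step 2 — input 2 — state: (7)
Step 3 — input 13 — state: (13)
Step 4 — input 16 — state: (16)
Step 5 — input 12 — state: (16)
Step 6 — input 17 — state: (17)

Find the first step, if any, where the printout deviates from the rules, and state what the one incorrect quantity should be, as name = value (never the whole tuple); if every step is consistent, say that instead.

Recomputing the run from the initial state:
step 1: acc = 6
step 2: acc = 6
step 3: acc = 13
step 4: acc = 16
step 5: acc = 16
step 6: acc = 17
The first disagreement with the printout is at step 2, where the value should be acc = 6.

step 2, acc = 6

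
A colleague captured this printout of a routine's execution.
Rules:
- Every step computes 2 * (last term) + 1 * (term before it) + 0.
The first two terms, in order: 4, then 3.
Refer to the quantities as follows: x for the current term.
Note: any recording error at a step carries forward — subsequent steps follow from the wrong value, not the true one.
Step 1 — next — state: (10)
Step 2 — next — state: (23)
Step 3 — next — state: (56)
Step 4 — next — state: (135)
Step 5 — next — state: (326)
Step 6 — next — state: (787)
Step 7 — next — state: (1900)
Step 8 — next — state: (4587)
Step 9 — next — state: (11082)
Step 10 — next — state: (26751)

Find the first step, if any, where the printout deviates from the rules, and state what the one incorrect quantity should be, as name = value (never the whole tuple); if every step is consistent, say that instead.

Recomputing the run from the initial state:
step 1: x = 10
step 2: x = 23
step 3: x = 56
step 4: x = 135
step 5: x = 326
step 6: x = 787
step 7: x = 1900
step 8: x = 4587
step 9: x = 11074
step 10: x = 26735
The first disagreement with the printout is at step 9, where the value should be x = 11074.

step 9, x = 11074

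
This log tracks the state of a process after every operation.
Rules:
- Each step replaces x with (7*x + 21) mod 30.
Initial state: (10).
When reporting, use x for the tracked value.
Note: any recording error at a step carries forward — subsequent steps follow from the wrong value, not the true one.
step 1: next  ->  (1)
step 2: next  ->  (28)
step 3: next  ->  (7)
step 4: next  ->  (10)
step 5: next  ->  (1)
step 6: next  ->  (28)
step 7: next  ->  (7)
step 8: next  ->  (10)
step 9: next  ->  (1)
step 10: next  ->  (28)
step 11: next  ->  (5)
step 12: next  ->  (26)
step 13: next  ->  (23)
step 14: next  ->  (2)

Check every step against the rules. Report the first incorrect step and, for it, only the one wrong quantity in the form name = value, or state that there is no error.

step 11, x = 7

Step 1: x = (7*10 + 21) mod 30 = 1 — same as recorded.
Step 2: x = (7*1 + 21) mod 30 = 28 — agrees with the log.
Step 3: x = (7*28 + 21) mod 30 = 7 — confirmed correct.
Step 4: x = (7*7 + 21) mod 30 = 10 — verified.
Step 5: x = (7*10 + 21) mod 30 = 1 — checks out.
Step 6: x = (7*1 + 21) mod 30 = 28 — verified.
Step 7: x = (7*28 + 21) mod 30 = 7 — confirmed correct.
Step 8: x = (7*7 + 21) mod 30 = 10 — no discrepancy.
Step 9: x = (7*10 + 21) mod 30 = 1 — checks out.
Step 10: x = (7*1 + 21) mod 30 = 28 — confirmed correct.
Step 11: x = (7*28 + 21) mod 30 = 7 — a discrepancy with the log.
The audit stops at step 11: the recorded entry is wrong and should be x = 7.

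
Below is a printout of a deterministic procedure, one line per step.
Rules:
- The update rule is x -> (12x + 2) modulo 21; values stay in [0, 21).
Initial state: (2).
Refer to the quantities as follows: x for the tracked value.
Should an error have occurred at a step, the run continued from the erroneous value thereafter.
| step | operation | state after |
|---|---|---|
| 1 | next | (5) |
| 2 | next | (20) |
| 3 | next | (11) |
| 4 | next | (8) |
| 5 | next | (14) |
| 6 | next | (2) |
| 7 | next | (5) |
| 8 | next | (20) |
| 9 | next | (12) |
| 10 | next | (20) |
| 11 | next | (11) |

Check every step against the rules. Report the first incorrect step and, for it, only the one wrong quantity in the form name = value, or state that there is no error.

Recomputing the run from the initial state:
step 1: x = 5
step 2: x = 20
step 3: x = 11
step 4: x = 8
step 5: x = 14
step 6: x = 2
step 7: x = 5
step 8: x = 20
step 9: x = 11
step 10: x = 8
step 11: x = 14
The first disagreement with the printout is at step 9, where the value should be x = 11.

step 9, x = 11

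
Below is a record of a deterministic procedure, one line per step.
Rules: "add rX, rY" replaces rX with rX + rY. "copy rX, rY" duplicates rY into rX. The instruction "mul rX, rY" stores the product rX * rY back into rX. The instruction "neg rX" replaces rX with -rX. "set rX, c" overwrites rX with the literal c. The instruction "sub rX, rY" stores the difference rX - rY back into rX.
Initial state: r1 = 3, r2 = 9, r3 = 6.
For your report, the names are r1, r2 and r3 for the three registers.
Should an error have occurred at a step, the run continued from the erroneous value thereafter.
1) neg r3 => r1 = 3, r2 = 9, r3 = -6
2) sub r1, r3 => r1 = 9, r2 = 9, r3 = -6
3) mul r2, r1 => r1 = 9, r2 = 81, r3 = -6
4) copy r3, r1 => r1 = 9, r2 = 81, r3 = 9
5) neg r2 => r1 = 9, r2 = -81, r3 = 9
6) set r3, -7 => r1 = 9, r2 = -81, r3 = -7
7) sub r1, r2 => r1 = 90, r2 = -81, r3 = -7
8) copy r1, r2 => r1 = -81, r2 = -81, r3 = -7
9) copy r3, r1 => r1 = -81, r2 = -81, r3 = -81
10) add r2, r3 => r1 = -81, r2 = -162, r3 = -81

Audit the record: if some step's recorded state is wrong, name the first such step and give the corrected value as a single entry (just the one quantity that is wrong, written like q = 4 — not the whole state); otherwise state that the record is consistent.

step 1: r3 = -(6) = -6 -> exactly as logged
step 2: r1 = 3 - -6 = 9 -> same as recorded
step 3: r2 = 9 * 9 = 81 -> agrees with the record
step 4: r3 = 9 -> same as recorded
step 5: r2 = -(81) = -81 -> agrees with the record
step 6: r3 = -7 -> checks out
step 7: r1 = 9 - -81 = 90 -> consistent with the record
step 8: r1 = -81 -> agrees with the record
step 9: r3 = -81 -> in agreement
step 10: r2 = -81 + -81 = -162 -> verified
Every step is consistent.

no error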